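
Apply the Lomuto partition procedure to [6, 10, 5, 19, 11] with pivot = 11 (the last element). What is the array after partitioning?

Lomuto partition with pivot = 11:

Initial array: [6, 10, 5, 19, 11]

arr[0]=6 <= 11: swap with position 0, array becomes [6, 10, 5, 19, 11]
arr[1]=10 <= 11: swap with position 1, array becomes [6, 10, 5, 19, 11]
arr[2]=5 <= 11: swap with position 2, array becomes [6, 10, 5, 19, 11]
arr[3]=19 > 11: no swap

Place pivot at position 3: [6, 10, 5, 11, 19]
Pivot position: 3

After partitioning with pivot 11, the array becomes [6, 10, 5, 11, 19]. The pivot is placed at index 3. All elements to the left of the pivot are <= 11, and all elements to the right are > 11.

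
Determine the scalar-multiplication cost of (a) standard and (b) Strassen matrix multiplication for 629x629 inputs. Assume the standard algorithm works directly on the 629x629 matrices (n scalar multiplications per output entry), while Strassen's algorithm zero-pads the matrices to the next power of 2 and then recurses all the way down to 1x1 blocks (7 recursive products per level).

Matrix multiplication for 629x629 matrices:

Strassen's algorithm requires power-of-2 dimensions. Pad 629x629 to 1024x1024 (next power of 2).

Standard algorithm: 629^3 = 248858189 multiplications
Strassen's algorithm: 7^(log2(1024)) = 7^10 = 282475249 multiplications
Difference: 248858189 - 282475249 = -33617060 (Strassen uses MORE here due to padding overhead — for small or just-over-power-of-2 n, padding can outweigh the per-level savings)

Standard: 248858189 multiplications (629^3). Strassen: 282475249 multiplications (7^10, after padding to 1024x1024). Strassen reduces 8 recursive multiplications to 7 at each level.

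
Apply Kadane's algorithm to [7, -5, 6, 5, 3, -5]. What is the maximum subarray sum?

Using Kadane's algorithm on [7, -5, 6, 5, 3, -5]:

Scanning through the array:
Position 1 (value -5): max_ending_here = 2, max_so_far = 7
Position 2 (value 6): max_ending_here = 8, max_so_far = 8
Position 3 (value 5): max_ending_here = 13, max_so_far = 13
Position 4 (value 3): max_ending_here = 16, max_so_far = 16
Position 5 (value -5): max_ending_here = 11, max_so_far = 16

Maximum subarray: [7, -5, 6, 5, 3]
Maximum sum: 16

The maximum subarray is [7, -5, 6, 5, 3] with sum 16. This subarray runs from index 0 to index 4.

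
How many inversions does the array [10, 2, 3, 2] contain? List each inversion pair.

Finding inversions in [10, 2, 3, 2]:

(0, 1): arr[0]=10 > arr[1]=2
(0, 2): arr[0]=10 > arr[2]=3
(0, 3): arr[0]=10 > arr[3]=2
(2, 3): arr[2]=3 > arr[3]=2

Total inversions: 4

The array has 4 inversion(s): (0,1), (0,2), (0,3), (2,3). Each pair (i,j) satisfies i < j and arr[i] > arr[j].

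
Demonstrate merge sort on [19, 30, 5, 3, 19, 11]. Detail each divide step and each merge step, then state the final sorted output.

Merge sort trace:

Split: [19, 30, 5, 3, 19, 11] -> [19, 30, 5] and [3, 19, 11]
  Split: [19, 30, 5] -> [19] and [30, 5]
    Split: [30, 5] -> [30] and [5]
    Merge: [30] + [5] -> [5, 30]
  Merge: [19] + [5, 30] -> [5, 19, 30]
  Split: [3, 19, 11] -> [3] and [19, 11]
    Split: [19, 11] -> [19] and [11]
    Merge: [19] + [11] -> [11, 19]
  Merge: [3] + [11, 19] -> [3, 11, 19]
Merge: [5, 19, 30] + [3, 11, 19] -> [3, 5, 11, 19, 19, 30]

Final sorted array: [3, 5, 11, 19, 19, 30]

The merge sort proceeds by recursively splitting the array and merging sorted halves.
After all merges, the sorted array is [3, 5, 11, 19, 19, 30].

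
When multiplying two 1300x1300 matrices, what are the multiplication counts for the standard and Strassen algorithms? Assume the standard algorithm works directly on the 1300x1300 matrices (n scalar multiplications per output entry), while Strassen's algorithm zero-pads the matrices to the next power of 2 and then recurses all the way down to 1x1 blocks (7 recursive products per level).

Matrix multiplication for 1300x1300 matrices:

Strassen's algorithm requires power-of-2 dimensions. Pad 1300x1300 to 2048x2048 (next power of 2).

Standard algorithm: 1300^3 = 2197000000 multiplications
Strassen's algorithm: 7^(log2(2048)) = 7^11 = 1977326743 multiplications
Savings: 2197000000 - 1977326743 = 219673257 multiplications

Standard: 2197000000 multiplications (1300^3). Strassen: 1977326743 multiplications (7^11, after padding to 2048x2048). Strassen reduces 8 recursive multiplications to 7 at each level.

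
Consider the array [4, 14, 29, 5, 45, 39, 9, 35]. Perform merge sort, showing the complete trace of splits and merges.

Merge sort trace:

Split: [4, 14, 29, 5, 45, 39, 9, 35] -> [4, 14, 29, 5] and [45, 39, 9, 35]
  Split: [4, 14, 29, 5] -> [4, 14] and [29, 5]
    Split: [4, 14] -> [4] and [14]
    Merge: [4] + [14] -> [4, 14]
    Split: [29, 5] -> [29] and [5]
    Merge: [29] + [5] -> [5, 29]
  Merge: [4, 14] + [5, 29] -> [4, 5, 14, 29]
  Split: [45, 39, 9, 35] -> [45, 39] and [9, 35]
    Split: [45, 39] -> [45] and [39]
    Merge: [45] + [39] -> [39, 45]
    Split: [9, 35] -> [9] and [35]
    Merge: [9] + [35] -> [9, 35]
  Merge: [39, 45] + [9, 35] -> [9, 35, 39, 45]
Merge: [4, 5, 14, 29] + [9, 35, 39, 45] -> [4, 5, 9, 14, 29, 35, 39, 45]

Final sorted array: [4, 5, 9, 14, 29, 35, 39, 45]

The merge sort proceeds by recursively splitting the array and merging sorted halves.
After all merges, the sorted array is [4, 5, 9, 14, 29, 35, 39, 45].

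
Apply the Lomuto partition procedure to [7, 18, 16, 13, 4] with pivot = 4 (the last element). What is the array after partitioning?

Lomuto partition with pivot = 4:

Initial array: [7, 18, 16, 13, 4]

arr[0]=7 > 4: no swap
arr[1]=18 > 4: no swap
arr[2]=16 > 4: no swap
arr[3]=13 > 4: no swap

Place pivot at position 0: [4, 18, 16, 13, 7]
Pivot position: 0

After partitioning with pivot 4, the array becomes [4, 18, 16, 13, 7]. The pivot is placed at index 0. All elements to the left of the pivot are <= 4, and all elements to the right are > 4.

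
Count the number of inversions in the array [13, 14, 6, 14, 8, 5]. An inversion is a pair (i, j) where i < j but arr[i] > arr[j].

Finding inversions in [13, 14, 6, 14, 8, 5]:

(0, 2): arr[0]=13 > arr[2]=6
(0, 4): arr[0]=13 > arr[4]=8
(0, 5): arr[0]=13 > arr[5]=5
(1, 2): arr[1]=14 > arr[2]=6
(1, 4): arr[1]=14 > arr[4]=8
(1, 5): arr[1]=14 > arr[5]=5
(2, 5): arr[2]=6 > arr[5]=5
(3, 4): arr[3]=14 > arr[4]=8
(3, 5): arr[3]=14 > arr[5]=5
(4, 5): arr[4]=8 > arr[5]=5

Total inversions: 10

The array has 10 inversion(s): (0,2), (0,4), (0,5), (1,2), (1,4), (1,5), (2,5), (3,4), (3,5), (4,5). Each pair (i,j) satisfies i < j and arr[i] > arr[j].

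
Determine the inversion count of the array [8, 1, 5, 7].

Finding inversions in [8, 1, 5, 7]:

(0, 1): arr[0]=8 > arr[1]=1
(0, 2): arr[0]=8 > arr[2]=5
(0, 3): arr[0]=8 > arr[3]=7

Total inversions: 3

The array has 3 inversion(s): (0,1), (0,2), (0,3). Each pair (i,j) satisfies i < j and arr[i] > arr[j].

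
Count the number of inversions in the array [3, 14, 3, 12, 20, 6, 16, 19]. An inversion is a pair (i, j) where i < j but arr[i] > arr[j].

Finding inversions in [3, 14, 3, 12, 20, 6, 16, 19]:

(1, 2): arr[1]=14 > arr[2]=3
(1, 3): arr[1]=14 > arr[3]=12
(1, 5): arr[1]=14 > arr[5]=6
(3, 5): arr[3]=12 > arr[5]=6
(4, 5): arr[4]=20 > arr[5]=6
(4, 6): arr[4]=20 > arr[6]=16
(4, 7): arr[4]=20 > arr[7]=19

Total inversions: 7

The array has 7 inversion(s): (1,2), (1,3), (1,5), (3,5), (4,5), (4,6), (4,7). Each pair (i,j) satisfies i < j and arr[i] > arr[j].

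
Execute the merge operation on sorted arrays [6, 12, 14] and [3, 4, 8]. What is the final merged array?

Merging process:

Compare 6 vs 3: take 3 from right. Merged: [3]
Compare 6 vs 4: take 4 from right. Merged: [3, 4]
Compare 6 vs 8: take 6 from left. Merged: [3, 4, 6]
Compare 12 vs 8: take 8 from right. Merged: [3, 4, 6, 8]
Append remaining from left: [12, 14]. Merged: [3, 4, 6, 8, 12, 14]

Final merged array: [3, 4, 6, 8, 12, 14]
Total comparisons: 4

The merged array is [3, 4, 6, 8, 12, 14], requiring 4 comparisons. The merge step runs in O(n) time where n is the total number of elements.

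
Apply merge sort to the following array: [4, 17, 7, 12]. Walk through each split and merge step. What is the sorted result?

Merge sort trace:

Split: [4, 17, 7, 12] -> [4, 17] and [7, 12]
  Split: [4, 17] -> [4] and [17]
  Merge: [4] + [17] -> [4, 17]
  Split: [7, 12] -> [7] and [12]
  Merge: [7] + [12] -> [7, 12]
Merge: [4, 17] + [7, 12] -> [4, 7, 12, 17]

Final sorted array: [4, 7, 12, 17]

The merge sort proceeds by recursively splitting the array and merging sorted halves.
After all merges, the sorted array is [4, 7, 12, 17].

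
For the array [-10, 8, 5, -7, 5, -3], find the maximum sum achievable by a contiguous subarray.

Using Kadane's algorithm on [-10, 8, 5, -7, 5, -3]:

Scanning through the array:
Position 1 (value 8): max_ending_here = 8, max_so_far = 8
Position 2 (value 5): max_ending_here = 13, max_so_far = 13
Position 3 (value -7): max_ending_here = 6, max_so_far = 13
Position 4 (value 5): max_ending_here = 11, max_so_far = 13
Position 5 (value -3): max_ending_here = 8, max_so_far = 13

Maximum subarray: [8, 5]
Maximum sum: 13

The maximum subarray is [8, 5] with sum 13. This subarray runs from index 1 to index 2.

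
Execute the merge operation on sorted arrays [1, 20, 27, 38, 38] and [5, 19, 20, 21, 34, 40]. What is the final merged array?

Merging process:

Compare 1 vs 5: take 1 from left. Merged: [1]
Compare 20 vs 5: take 5 from right. Merged: [1, 5]
Compare 20 vs 19: take 19 from right. Merged: [1, 5, 19]
Compare 20 vs 20: take 20 from left. Merged: [1, 5, 19, 20]
Compare 27 vs 20: take 20 from right. Merged: [1, 5, 19, 20, 20]
Compare 27 vs 21: take 21 from right. Merged: [1, 5, 19, 20, 20, 21]
Compare 27 vs 34: take 27 from left. Merged: [1, 5, 19, 20, 20, 21, 27]
Compare 38 vs 34: take 34 from right. Merged: [1, 5, 19, 20, 20, 21, 27, 34]
Compare 38 vs 40: take 38 from left. Merged: [1, 5, 19, 20, 20, 21, 27, 34, 38]
Compare 38 vs 40: take 38 from left. Merged: [1, 5, 19, 20, 20, 21, 27, 34, 38, 38]
Append remaining from right: [40]. Merged: [1, 5, 19, 20, 20, 21, 27, 34, 38, 38, 40]

Final merged array: [1, 5, 19, 20, 20, 21, 27, 34, 38, 38, 40]
Total comparisons: 10

The merged array is [1, 5, 19, 20, 20, 21, 27, 34, 38, 38, 40], requiring 10 comparisons. The merge step runs in O(n) time where n is the total number of elements.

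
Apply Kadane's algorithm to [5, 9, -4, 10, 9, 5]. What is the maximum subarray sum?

Using Kadane's algorithm on [5, 9, -4, 10, 9, 5]:

Scanning through the array:
Position 1 (value 9): max_ending_here = 14, max_so_far = 14
Position 2 (value -4): max_ending_here = 10, max_so_far = 14
Position 3 (value 10): max_ending_here = 20, max_so_far = 20
Position 4 (value 9): max_ending_here = 29, max_so_far = 29
Position 5 (value 5): max_ending_here = 34, max_so_far = 34

Maximum subarray: [5, 9, -4, 10, 9, 5]
Maximum sum: 34

The maximum subarray is [5, 9, -4, 10, 9, 5] with sum 34. This subarray runs from index 0 to index 5.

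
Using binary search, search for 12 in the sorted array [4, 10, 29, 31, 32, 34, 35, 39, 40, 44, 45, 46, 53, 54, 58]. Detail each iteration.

Binary search for 12 in [4, 10, 29, 31, 32, 34, 35, 39, 40, 44, 45, 46, 53, 54, 58]:

lo=0, hi=14, mid=7, arr[mid]=39 -> 39 > 12, search left half
lo=0, hi=6, mid=3, arr[mid]=31 -> 31 > 12, search left half
lo=0, hi=2, mid=1, arr[mid]=10 -> 10 < 12, search right half
lo=2, hi=2, mid=2, arr[mid]=29 -> 29 > 12, search left half
lo=2 > hi=1, target 12 not found

Binary search determines that 12 is not in the array after 4 comparisons. The search space was exhausted without finding the target.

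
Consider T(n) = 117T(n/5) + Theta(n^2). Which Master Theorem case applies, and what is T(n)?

Master Theorem for T(n) = 117T(n/5) + O(n^2):

a = 117, b = 5, c = 2
log_b(a) = log_5(117) = 2.9589

Case 1: c = 2 < log_5(117) = 2.9589
T(n) = O(n^(log_5 117))

For T(n) = 117T(n/5) + O(n^2): log_5(117) = 2.9589. This is Case 1 of the Master Theorem (c < log_b(a), work dominated by leaves), giving O(n^(log_5 117)).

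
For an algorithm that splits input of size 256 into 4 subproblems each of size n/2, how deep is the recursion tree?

For divide and conquer with division factor 2:

Problem sizes at each level:
Level 0: 256
Level 1: 128
Level 2: 64
Level 3: 32
Level 4: 16
Level 5: 8
Level 6: 4
Level 7: 2
Level 8: 1

The root is level 0 and the size-1 base case is level 8 (the tree spans levels 0 through 8, i.e. 9 levels counting the root), so the depth is the number of divisions: log_2(256) = 8

The recursion tree depth is log_2(256) = 8. At each level, the problem size is divided by 2, so it takes 8 divisions to reduce to a base case of size 1. The algorithm makes 4 recursive calls at each level.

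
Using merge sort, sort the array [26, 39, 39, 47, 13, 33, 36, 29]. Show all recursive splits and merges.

Merge sort trace:

Split: [26, 39, 39, 47, 13, 33, 36, 29] -> [26, 39, 39, 47] and [13, 33, 36, 29]
  Split: [26, 39, 39, 47] -> [26, 39] and [39, 47]
    Split: [26, 39] -> [26] and [39]
    Merge: [26] + [39] -> [26, 39]
    Split: [39, 47] -> [39] and [47]
    Merge: [39] + [47] -> [39, 47]
  Merge: [26, 39] + [39, 47] -> [26, 39, 39, 47]
  Split: [13, 33, 36, 29] -> [13, 33] and [36, 29]
    Split: [13, 33] -> [13] and [33]
    Merge: [13] + [33] -> [13, 33]
    Split: [36, 29] -> [36] and [29]
    Merge: [36] + [29] -> [29, 36]
  Merge: [13, 33] + [29, 36] -> [13, 29, 33, 36]
Merge: [26, 39, 39, 47] + [13, 29, 33, 36] -> [13, 26, 29, 33, 36, 39, 39, 47]

Final sorted array: [13, 26, 29, 33, 36, 39, 39, 47]

The merge sort proceeds by recursively splitting the array and merging sorted halves.
After all merges, the sorted array is [13, 26, 29, 33, 36, 39, 39, 47].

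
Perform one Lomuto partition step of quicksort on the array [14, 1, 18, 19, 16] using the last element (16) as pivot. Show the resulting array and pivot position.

Lomuto partition with pivot = 16:

Initial array: [14, 1, 18, 19, 16]

arr[0]=14 <= 16: swap with position 0, array becomes [14, 1, 18, 19, 16]
arr[1]=1 <= 16: swap with position 1, array becomes [14, 1, 18, 19, 16]
arr[2]=18 > 16: no swap
arr[3]=19 > 16: no swap

Place pivot at position 2: [14, 1, 16, 19, 18]
Pivot position: 2

After partitioning with pivot 16, the array becomes [14, 1, 16, 19, 18]. The pivot is placed at index 2. All elements to the left of the pivot are <= 16, and all elements to the right are > 16.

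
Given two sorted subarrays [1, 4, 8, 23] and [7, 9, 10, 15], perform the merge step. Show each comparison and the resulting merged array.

Merging process:

Compare 1 vs 7: take 1 from left. Merged: [1]
Compare 4 vs 7: take 4 from left. Merged: [1, 4]
Compare 8 vs 7: take 7 from right. Merged: [1, 4, 7]
Compare 8 vs 9: take 8 from left. Merged: [1, 4, 7, 8]
Compare 23 vs 9: take 9 from right. Merged: [1, 4, 7, 8, 9]
Compare 23 vs 10: take 10 from right. Merged: [1, 4, 7, 8, 9, 10]
Compare 23 vs 15: take 15 from right. Merged: [1, 4, 7, 8, 9, 10, 15]
Append remaining from left: [23]. Merged: [1, 4, 7, 8, 9, 10, 15, 23]

Final merged array: [1, 4, 7, 8, 9, 10, 15, 23]
Total comparisons: 7

The merged array is [1, 4, 7, 8, 9, 10, 15, 23], requiring 7 comparisons. The merge step runs in O(n) time where n is the total number of elements.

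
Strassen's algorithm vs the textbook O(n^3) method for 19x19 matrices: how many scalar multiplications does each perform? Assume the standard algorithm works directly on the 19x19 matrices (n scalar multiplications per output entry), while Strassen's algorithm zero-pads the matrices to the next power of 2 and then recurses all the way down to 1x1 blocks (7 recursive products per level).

Matrix multiplication for 19x19 matrices:

Strassen's algorithm requires power-of-2 dimensions. Pad 19x19 to 32x32 (next power of 2).

Standard algorithm: 19^3 = 6859 multiplications
Strassen's algorithm: 7^(log2(32)) = 7^5 = 16807 multiplications
Difference: 6859 - 16807 = -9948 (Strassen uses MORE here due to padding overhead — for small or just-over-power-of-2 n, padding can outweigh the per-level savings)

Standard: 6859 multiplications (19^3). Strassen: 16807 multiplications (7^5, after padding to 32x32). Strassen reduces 8 recursive multiplications to 7 at each level.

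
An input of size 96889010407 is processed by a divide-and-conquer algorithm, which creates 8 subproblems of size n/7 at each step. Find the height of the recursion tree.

For divide and conquer with division factor 7:

Problem sizes at each level:
Level 0: 96889010407
Level 1: 13841287201
Level 2: 1977326743
Level 3: 282475249
Level 4: 40353607
Level 5: 5764801
Level 6: 823543
Level 7: 117649
Level 8: 16807
Level 9: 2401
Level 10: 343
Level 11: 49
Level 12: 7
Level 13: 1

The root is level 0 and the size-1 base case is level 13 (the tree spans levels 0 through 13, i.e. 14 levels counting the root), so the depth is the number of divisions: log_7(96889010407) = 13

The recursion tree depth is log_7(96889010407) = 13. At each level, the problem size is divided by 7, so it takes 13 divisions to reduce to a base case of size 1. The algorithm makes 8 recursive calls at each level.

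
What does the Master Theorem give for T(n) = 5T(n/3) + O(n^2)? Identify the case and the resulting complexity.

Master Theorem for T(n) = 5T(n/3) + O(n^2):

a = 5, b = 3, c = 2
log_b(a) = log_3(5) = 1.4650

Case 3: c = 2 > log_3(5) = 1.4650
T(n) = O(n^2) = O(n^2)

For T(n) = 5T(n/3) + O(n^2): log_3(5) = 1.4650. This is Case 3 of the Master Theorem (c > log_b(a), work dominated by root), giving O(n^2).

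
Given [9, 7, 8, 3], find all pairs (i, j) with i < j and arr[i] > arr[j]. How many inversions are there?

Finding inversions in [9, 7, 8, 3]:

(0, 1): arr[0]=9 > arr[1]=7
(0, 2): arr[0]=9 > arr[2]=8
(0, 3): arr[0]=9 > arr[3]=3
(1, 3): arr[1]=7 > arr[3]=3
(2, 3): arr[2]=8 > arr[3]=3

Total inversions: 5

The array has 5 inversion(s): (0,1), (0,2), (0,3), (1,3), (2,3). Each pair (i,j) satisfies i < j and arr[i] > arr[j].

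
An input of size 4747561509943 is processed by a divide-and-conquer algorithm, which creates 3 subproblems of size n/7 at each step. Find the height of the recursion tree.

For divide and conquer with division factor 7:

Problem sizes at each level:
Level 0: 4747561509943
Level 1: 678223072849
Level 2: 96889010407
Level 3: 13841287201
Level 4: 1977326743
Level 5: 282475249
Level 6: 40353607
Level 7: 5764801
Level 8: 823543
Level 9: 117649
Level 10: 16807
Level 11: 2401
Level 12: 343
Level 13: 49
Level 14: 7
Level 15: 1

The root is level 0 and the size-1 base case is level 15 (the tree spans levels 0 through 15, i.e. 16 levels counting the root), so the depth is the number of divisions: log_7(4747561509943) = 15

The recursion tree depth is log_7(4747561509943) = 15. At each level, the problem size is divided by 7, so it takes 15 divisions to reduce to a base case of size 1. The algorithm makes 3 recursive calls at each level.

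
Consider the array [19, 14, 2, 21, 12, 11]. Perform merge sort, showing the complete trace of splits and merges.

Merge sort trace:

Split: [19, 14, 2, 21, 12, 11] -> [19, 14, 2] and [21, 12, 11]
  Split: [19, 14, 2] -> [19] and [14, 2]
    Split: [14, 2] -> [14] and [2]
    Merge: [14] + [2] -> [2, 14]
  Merge: [19] + [2, 14] -> [2, 14, 19]
  Split: [21, 12, 11] -> [21] and [12, 11]
    Split: [12, 11] -> [12] and [11]
    Merge: [12] + [11] -> [11, 12]
  Merge: [21] + [11, 12] -> [11, 12, 21]
Merge: [2, 14, 19] + [11, 12, 21] -> [2, 11, 12, 14, 19, 21]

Final sorted array: [2, 11, 12, 14, 19, 21]

The merge sort proceeds by recursively splitting the array and merging sorted halves.
After all merges, the sorted array is [2, 11, 12, 14, 19, 21].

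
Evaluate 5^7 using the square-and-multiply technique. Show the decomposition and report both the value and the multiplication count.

Computing 5^7 by squaring (build up from 5^1; each line after the first costs one multiplication):

5^1 = 5
5^2 = (5^1)^2 = 5^2 = 25
5^3 = 5 * 5^2 = 5 * 25 = 125
5^6 = (5^3)^2 = 125^2 = 15625
5^7 = 5 * 5^6 = 5 * 15625 = 78125

Result: 78125
Multiplications needed: 4 (4 lines after 5^1)

5^7 = 78125. Using exponentiation by squaring, this requires 4 multiplications. The key idea: if the exponent is even, square the half-power; if odd, multiply by the base once.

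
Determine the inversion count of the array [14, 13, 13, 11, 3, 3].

Finding inversions in [14, 13, 13, 11, 3, 3]:

(0, 1): arr[0]=14 > arr[1]=13
(0, 2): arr[0]=14 > arr[2]=13
(0, 3): arr[0]=14 > arr[3]=11
(0, 4): arr[0]=14 > arr[4]=3
(0, 5): arr[0]=14 > arr[5]=3
(1, 3): arr[1]=13 > arr[3]=11
(1, 4): arr[1]=13 > arr[4]=3
(1, 5): arr[1]=13 > arr[5]=3
(2, 3): arr[2]=13 > arr[3]=11
(2, 4): arr[2]=13 > arr[4]=3
(2, 5): arr[2]=13 > arr[5]=3
(3, 4): arr[3]=11 > arr[4]=3
(3, 5): arr[3]=11 > arr[5]=3

Total inversions: 13

The array has 13 inversion(s): (0,1), (0,2), (0,3), (0,4), (0,5), (1,3), (1,4), (1,5), (2,3), (2,4), (2,5), (3,4), (3,5). Each pair (i,j) satisfies i < j and arr[i] > arr[j].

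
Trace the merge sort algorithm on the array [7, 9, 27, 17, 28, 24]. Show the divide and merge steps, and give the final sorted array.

Merge sort trace:

Split: [7, 9, 27, 17, 28, 24] -> [7, 9, 27] and [17, 28, 24]
  Split: [7, 9, 27] -> [7] and [9, 27]
    Split: [9, 27] -> [9] and [27]
    Merge: [9] + [27] -> [9, 27]
  Merge: [7] + [9, 27] -> [7, 9, 27]
  Split: [17, 28, 24] -> [17] and [28, 24]
    Split: [28, 24] -> [28] and [24]
    Merge: [28] + [24] -> [24, 28]
  Merge: [17] + [24, 28] -> [17, 24, 28]
Merge: [7, 9, 27] + [17, 24, 28] -> [7, 9, 17, 24, 27, 28]

Final sorted array: [7, 9, 17, 24, 27, 28]

The merge sort proceeds by recursively splitting the array and merging sorted halves.
After all merges, the sorted array is [7, 9, 17, 24, 27, 28].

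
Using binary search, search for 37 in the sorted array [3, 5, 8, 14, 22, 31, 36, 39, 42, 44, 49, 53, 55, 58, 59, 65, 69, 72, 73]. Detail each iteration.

Binary search for 37 in [3, 5, 8, 14, 22, 31, 36, 39, 42, 44, 49, 53, 55, 58, 59, 65, 69, 72, 73]:

lo=0, hi=18, mid=9, arr[mid]=44 -> 44 > 37, search left half
lo=0, hi=8, mid=4, arr[mid]=22 -> 22 < 37, search right half
lo=5, hi=8, mid=6, arr[mid]=36 -> 36 < 37, search right half
lo=7, hi=8, mid=7, arr[mid]=39 -> 39 > 37, search left half
lo=7 > hi=6, target 37 not found

Binary search determines that 37 is not in the array after 4 comparisons. The search space was exhausted without finding the target.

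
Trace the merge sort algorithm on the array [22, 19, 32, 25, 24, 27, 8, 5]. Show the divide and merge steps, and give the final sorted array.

Merge sort trace:

Split: [22, 19, 32, 25, 24, 27, 8, 5] -> [22, 19, 32, 25] and [24, 27, 8, 5]
  Split: [22, 19, 32, 25] -> [22, 19] and [32, 25]
    Split: [22, 19] -> [22] and [19]
    Merge: [22] + [19] -> [19, 22]
    Split: [32, 25] -> [32] and [25]
    Merge: [32] + [25] -> [25, 32]
  Merge: [19, 22] + [25, 32] -> [19, 22, 25, 32]
  Split: [24, 27, 8, 5] -> [24, 27] and [8, 5]
    Split: [24, 27] -> [24] and [27]
    Merge: [24] + [27] -> [24, 27]
    Split: [8, 5] -> [8] and [5]
    Merge: [8] + [5] -> [5, 8]
  Merge: [24, 27] + [5, 8] -> [5, 8, 24, 27]
Merge: [19, 22, 25, 32] + [5, 8, 24, 27] -> [5, 8, 19, 22, 24, 25, 27, 32]

Final sorted array: [5, 8, 19, 22, 24, 25, 27, 32]

The merge sort proceeds by recursively splitting the array and merging sorted halves.
After all merges, the sorted array is [5, 8, 19, 22, 24, 25, 27, 32].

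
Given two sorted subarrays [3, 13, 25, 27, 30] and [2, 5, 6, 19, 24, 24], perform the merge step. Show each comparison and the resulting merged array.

Merging process:

Compare 3 vs 2: take 2 from right. Merged: [2]
Compare 3 vs 5: take 3 from left. Merged: [2, 3]
Compare 13 vs 5: take 5 from right. Merged: [2, 3, 5]
Compare 13 vs 6: take 6 from right. Merged: [2, 3, 5, 6]
Compare 13 vs 19: take 13 from left. Merged: [2, 3, 5, 6, 13]
Compare 25 vs 19: take 19 from right. Merged: [2, 3, 5, 6, 13, 19]
Compare 25 vs 24: take 24 from right. Merged: [2, 3, 5, 6, 13, 19, 24]
Compare 25 vs 24: take 24 from right. Merged: [2, 3, 5, 6, 13, 19, 24, 24]
Append remaining from left: [25, 27, 30]. Merged: [2, 3, 5, 6, 13, 19, 24, 24, 25, 27, 30]

Final merged array: [2, 3, 5, 6, 13, 19, 24, 24, 25, 27, 30]
Total comparisons: 8

The merged array is [2, 3, 5, 6, 13, 19, 24, 24, 25, 27, 30], requiring 8 comparisons. The merge step runs in O(n) time where n is the total number of elements.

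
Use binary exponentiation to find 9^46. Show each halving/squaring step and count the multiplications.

Computing 9^46 by squaring (build up from 9^1; each line after the first costs one multiplication):

9^1 = 9
9^2 = (9^1)^2 = 9^2 = 81
9^4 = (9^2)^2 = 81^2 = 6561
9^5 = 9 * 9^4 = 9 * 6561 = 59049
9^10 = (9^5)^2 = 59049^2 = 3486784401
9^11 = 9 * 9^10 = 9 * 3486784401 = 31381059609
9^22 = (9^11)^2 = 31381059609^2 = 984770902183611232881
9^23 = 9 * 9^22 = 9 * 984770902183611232881 = 8862938119652501095929
9^46 = (9^23)^2 = 8862938119652501095929^2 = 78551672112789411833022577315290546060373041

Result: 78551672112789411833022577315290546060373041
Multiplications needed: 8 (8 lines after 9^1)

9^46 = 78551672112789411833022577315290546060373041. Using exponentiation by squaring, this requires 8 multiplications. The key idea: if the exponent is even, square the half-power; if odd, multiply by the base once.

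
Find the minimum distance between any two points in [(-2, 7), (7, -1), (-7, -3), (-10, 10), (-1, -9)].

Computing all pairwise distances among 5 points:

d((-2, 7), (7, -1)) = 12.0416
d((-2, 7), (-7, -3)) = 11.1803
d((-2, 7), (-10, 10)) = 8.544
d((-2, 7), (-1, -9)) = 16.0312
d((7, -1), (-7, -3)) = 14.1421
d((7, -1), (-10, 10)) = 20.2485
d((7, -1), (-1, -9)) = 11.3137
d((-7, -3), (-10, 10)) = 13.3417
d((-7, -3), (-1, -9)) = 8.4853 <-- minimum
d((-10, 10), (-1, -9)) = 21.0238

Closest pair: (-7, -3) and (-1, -9) with distance 8.4853

The closest pair is (-7, -3) and (-1, -9) with Euclidean distance 8.4853. For 5 points, brute-force pairwise comparison is shown above. For large n, the divide-and-conquer algorithm (sort by x, recurse on halves, check the dividing strip) achieves O(n log n).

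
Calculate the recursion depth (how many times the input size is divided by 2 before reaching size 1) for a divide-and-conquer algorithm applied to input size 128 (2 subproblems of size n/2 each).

For divide and conquer with division factor 2:

Problem sizes at each level:
Level 0: 128
Level 1: 64
Level 2: 32
Level 3: 16
Level 4: 8
Level 5: 4
Level 6: 2
Level 7: 1

The root is level 0 and the size-1 base case is level 7 (the tree spans levels 0 through 7, i.e. 8 levels counting the root), so the depth is the number of divisions: log_2(128) = 7

The recursion tree depth is log_2(128) = 7. At each level, the problem size is divided by 2, so it takes 7 divisions to reduce to a base case of size 1. The algorithm makes 2 recursive calls at each level.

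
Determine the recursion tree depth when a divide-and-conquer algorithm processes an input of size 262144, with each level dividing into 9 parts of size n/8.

For divide and conquer with division factor 8:

Problem sizes at each level:
Level 0: 262144
Level 1: 32768
Level 2: 4096
Level 3: 512
Level 4: 64
Level 5: 8
Level 6: 1

The root is level 0 and the size-1 base case is level 6 (the tree spans levels 0 through 6, i.e. 7 levels counting the root), so the depth is the number of divisions: log_8(262144) = 6

The recursion tree depth is log_8(262144) = 6. At each level, the problem size is divided by 8, so it takes 6 divisions to reduce to a base case of size 1. The algorithm makes 9 recursive calls at each level.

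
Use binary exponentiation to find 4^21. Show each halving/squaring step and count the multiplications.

Computing 4^21 by squaring (build up from 4^1; each line after the first costs one multiplication):

4^1 = 4
4^2 = (4^1)^2 = 4^2 = 16
4^4 = (4^2)^2 = 16^2 = 256
4^5 = 4 * 4^4 = 4 * 256 = 1024
4^10 = (4^5)^2 = 1024^2 = 1048576
4^20 = (4^10)^2 = 1048576^2 = 1099511627776
4^21 = 4 * 4^20 = 4 * 1099511627776 = 4398046511104

Result: 4398046511104
Multiplications needed: 6 (6 lines after 4^1)

4^21 = 4398046511104. Using exponentiation by squaring, this requires 6 multiplications. The key idea: if the exponent is even, square the half-power; if odd, multiply by the base once.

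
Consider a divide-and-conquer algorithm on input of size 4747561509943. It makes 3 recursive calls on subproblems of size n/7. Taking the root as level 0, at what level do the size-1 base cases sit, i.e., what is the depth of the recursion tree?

For divide and conquer with division factor 7:

Problem sizes at each level:
Level 0: 4747561509943
Level 1: 678223072849
Level 2: 96889010407
Level 3: 13841287201
Level 4: 1977326743
Level 5: 282475249
Level 6: 40353607
Level 7: 5764801
Level 8: 823543
Level 9: 117649
Level 10: 16807
Level 11: 2401
Level 12: 343
Level 13: 49
Level 14: 7
Level 15: 1

The root is level 0 and the size-1 base case is level 15 (the tree spans levels 0 through 15, i.e. 16 levels counting the root), so the depth is the number of divisions: log_7(4747561509943) = 15

The recursion tree depth is log_7(4747561509943) = 15. At each level, the problem size is divided by 7, so it takes 15 divisions to reduce to a base case of size 1. The algorithm makes 3 recursive calls at each level.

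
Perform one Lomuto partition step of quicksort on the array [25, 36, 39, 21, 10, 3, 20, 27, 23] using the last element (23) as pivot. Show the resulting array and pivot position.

Lomuto partition with pivot = 23:

Initial array: [25, 36, 39, 21, 10, 3, 20, 27, 23]

arr[0]=25 > 23: no swap
arr[1]=36 > 23: no swap
arr[2]=39 > 23: no swap
arr[3]=21 <= 23: swap with position 0, array becomes [21, 36, 39, 25, 10, 3, 20, 27, 23]
arr[4]=10 <= 23: swap with position 1, array becomes [21, 10, 39, 25, 36, 3, 20, 27, 23]
arr[5]=3 <= 23: swap with position 2, array becomes [21, 10, 3, 25, 36, 39, 20, 27, 23]
arr[6]=20 <= 23: swap with position 3, array becomes [21, 10, 3, 20, 36, 39, 25, 27, 23]
arr[7]=27 > 23: no swap

Place pivot at position 4: [21, 10, 3, 20, 23, 39, 25, 27, 36]
Pivot position: 4

After partitioning with pivot 23, the array becomes [21, 10, 3, 20, 23, 39, 25, 27, 36]. The pivot is placed at index 4. All elements to the left of the pivot are <= 23, and all elements to the right are > 23.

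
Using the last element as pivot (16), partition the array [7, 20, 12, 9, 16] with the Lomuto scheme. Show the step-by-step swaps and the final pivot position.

Lomuto partition with pivot = 16:

Initial array: [7, 20, 12, 9, 16]

arr[0]=7 <= 16: swap with position 0, array becomes [7, 20, 12, 9, 16]
arr[1]=20 > 16: no swap
arr[2]=12 <= 16: swap with position 1, array becomes [7, 12, 20, 9, 16]
arr[3]=9 <= 16: swap with position 2, array becomes [7, 12, 9, 20, 16]

Place pivot at position 3: [7, 12, 9, 16, 20]
Pivot position: 3

After partitioning with pivot 16, the array becomes [7, 12, 9, 16, 20]. The pivot is placed at index 3. All elements to the left of the pivot are <= 16, and all elements to the right are > 16.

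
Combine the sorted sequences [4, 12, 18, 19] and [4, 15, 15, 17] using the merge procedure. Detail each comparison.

Merging process:

Compare 4 vs 4: take 4 from left. Merged: [4]
Compare 12 vs 4: take 4 from right. Merged: [4, 4]
Compare 12 vs 15: take 12 from left. Merged: [4, 4, 12]
Compare 18 vs 15: take 15 from right. Merged: [4, 4, 12, 15]
Compare 18 vs 15: take 15 from right. Merged: [4, 4, 12, 15, 15]
Compare 18 vs 17: take 17 from right. Merged: [4, 4, 12, 15, 15, 17]
Append remaining from left: [18, 19]. Merged: [4, 4, 12, 15, 15, 17, 18, 19]

Final merged array: [4, 4, 12, 15, 15, 17, 18, 19]
Total comparisons: 6

The merged array is [4, 4, 12, 15, 15, 17, 18, 19], requiring 6 comparisons. The merge step runs in O(n) time where n is the total number of elements.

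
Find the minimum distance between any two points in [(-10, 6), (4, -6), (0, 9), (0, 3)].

Computing all pairwise distances among 4 points:

d((-10, 6), (4, -6)) = 18.4391
d((-10, 6), (0, 9)) = 10.4403
d((-10, 6), (0, 3)) = 10.4403
d((4, -6), (0, 9)) = 15.5242
d((4, -6), (0, 3)) = 9.8489
d((0, 9), (0, 3)) = 6.0 <-- minimum

Closest pair: (0, 9) and (0, 3) with distance 6.0

The closest pair is (0, 9) and (0, 3) with Euclidean distance 6.0. For 4 points, brute-force pairwise comparison is shown above. For large n, the divide-and-conquer algorithm (sort by x, recurse on halves, check the dividing strip) achieves O(n log n).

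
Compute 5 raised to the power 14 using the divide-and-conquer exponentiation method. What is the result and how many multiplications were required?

Computing 5^14 by squaring (build up from 5^1; each line after the first costs one multiplication):

5^1 = 5
5^2 = (5^1)^2 = 5^2 = 25
5^3 = 5 * 5^2 = 5 * 25 = 125
5^6 = (5^3)^2 = 125^2 = 15625
5^7 = 5 * 5^6 = 5 * 15625 = 78125
5^14 = (5^7)^2 = 78125^2 = 6103515625

Result: 6103515625
Multiplications needed: 5 (5 lines after 5^1)

5^14 = 6103515625. Using exponentiation by squaring, this requires 5 multiplications. The key idea: if the exponent is even, square the half-power; if odd, multiply by the base once.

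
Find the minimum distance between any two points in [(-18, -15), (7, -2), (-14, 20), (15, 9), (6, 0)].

Computing all pairwise distances among 5 points:

d((-18, -15), (7, -2)) = 28.178
d((-18, -15), (-14, 20)) = 35.2278
d((-18, -15), (15, 9)) = 40.8044
d((-18, -15), (6, 0)) = 28.3019
d((7, -2), (-14, 20)) = 30.4138
d((7, -2), (15, 9)) = 13.6015
d((7, -2), (6, 0)) = 2.2361 <-- minimum
d((-14, 20), (15, 9)) = 31.0161
d((-14, 20), (6, 0)) = 28.2843
d((15, 9), (6, 0)) = 12.7279

Closest pair: (7, -2) and (6, 0) with distance 2.2361

The closest pair is (7, -2) and (6, 0) with Euclidean distance 2.2361. For 5 points, brute-force pairwise comparison is shown above. For large n, the divide-and-conquer algorithm (sort by x, recurse on halves, check the dividing strip) achieves O(n log n).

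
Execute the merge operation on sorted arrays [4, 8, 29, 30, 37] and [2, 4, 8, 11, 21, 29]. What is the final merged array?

Merging process:

Compare 4 vs 2: take 2 from right. Merged: [2]
Compare 4 vs 4: take 4 from left. Merged: [2, 4]
Compare 8 vs 4: take 4 from right. Merged: [2, 4, 4]
Compare 8 vs 8: take 8 from left. Merged: [2, 4, 4, 8]
Compare 29 vs 8: take 8 from right. Merged: [2, 4, 4, 8, 8]
Compare 29 vs 11: take 11 from right. Merged: [2, 4, 4, 8, 8, 11]
Compare 29 vs 21: take 21 from right. Merged: [2, 4, 4, 8, 8, 11, 21]
Compare 29 vs 29: take 29 from left. Merged: [2, 4, 4, 8, 8, 11, 21, 29]
Compare 30 vs 29: take 29 from right. Merged: [2, 4, 4, 8, 8, 11, 21, 29, 29]
Append remaining from left: [30, 37]. Merged: [2, 4, 4, 8, 8, 11, 21, 29, 29, 30, 37]

Final merged array: [2, 4, 4, 8, 8, 11, 21, 29, 29, 30, 37]
Total comparisons: 9

The merged array is [2, 4, 4, 8, 8, 11, 21, 29, 29, 30, 37], requiring 9 comparisons. The merge step runs in O(n) time where n is the total number of elements.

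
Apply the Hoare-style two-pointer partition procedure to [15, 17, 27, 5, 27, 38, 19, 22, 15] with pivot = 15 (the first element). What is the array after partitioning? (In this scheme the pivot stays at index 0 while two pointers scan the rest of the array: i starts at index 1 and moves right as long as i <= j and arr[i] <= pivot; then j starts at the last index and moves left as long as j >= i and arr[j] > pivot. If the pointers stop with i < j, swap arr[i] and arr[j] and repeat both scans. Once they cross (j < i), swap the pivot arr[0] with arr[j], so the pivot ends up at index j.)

Hoare-style two-pointer partition with pivot = 15:

Initial array: [15, 17, 27, 5, 27, 38, 19, 22, 15]

Pointers start at i = 1, j = 8.
i stops at index 1 (arr[1]=17 > 15), j stops at index 8 (arr[8]=15 <= 15): swap arr[1] and arr[8], array becomes [15, 15, 27, 5, 27, 38, 19, 22, 17]
i stops at index 2 (arr[2]=27 > 15), j stops at index 3 (arr[3]=5 <= 15): swap arr[2] and arr[3], array becomes [15, 15, 5, 27, 27, 38, 19, 22, 17]
i ends at 3, j ends at 2: the pointers have crossed (j < i), so scanning stops.

Swap pivot arr[0] with arr[2] to place pivot at position 2: [5, 15, 15, 27, 27, 38, 19, 22, 17]
Pivot position: 2

After partitioning with pivot 15, the array becomes [5, 15, 15, 27, 27, 38, 19, 22, 17]. The pivot is placed at index 2. All elements to the left of the pivot are <= 15, and all elements to the right are > 15.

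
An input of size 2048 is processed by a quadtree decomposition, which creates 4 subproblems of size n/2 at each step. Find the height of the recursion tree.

For divide and conquer with division factor 2:

Problem sizes at each level:
Level 0: 2048
Level 1: 1024
Level 2: 512
Level 3: 256
Level 4: 128
Level 5: 64
Level 6: 32
Level 7: 16
Level 8: 8
Level 9: 4
Level 10: 2
Level 11: 1

The root is level 0 and the size-1 base case is level 11 (the tree spans levels 0 through 11, i.e. 12 levels counting the root), so the depth is the number of divisions: log_2(2048) = 11

The recursion tree depth is log_2(2048) = 11. At each level, the problem size is divided by 2, so it takes 11 divisions to reduce to a base case of size 1. The algorithm makes 4 recursive calls at each level.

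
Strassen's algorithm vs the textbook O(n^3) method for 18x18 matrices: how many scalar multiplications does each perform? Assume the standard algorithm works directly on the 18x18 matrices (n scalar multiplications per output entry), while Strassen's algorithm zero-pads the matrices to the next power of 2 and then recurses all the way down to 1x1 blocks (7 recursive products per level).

Matrix multiplication for 18x18 matrices:

Strassen's algorithm requires power-of-2 dimensions. Pad 18x18 to 32x32 (next power of 2).

Standard algorithm: 18^3 = 5832 multiplications
Strassen's algorithm: 7^(log2(32)) = 7^5 = 16807 multiplications
Difference: 5832 - 16807 = -10975 (Strassen uses MORE here due to padding overhead — for small or just-over-power-of-2 n, padding can outweigh the per-level savings)

Standard: 5832 multiplications (18^3). Strassen: 16807 multiplications (7^5, after padding to 32x32). Strassen reduces 8 recursive multiplications to 7 at each level.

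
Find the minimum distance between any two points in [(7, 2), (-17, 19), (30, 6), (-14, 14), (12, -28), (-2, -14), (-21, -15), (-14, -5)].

Computing all pairwise distances among 8 points:

d((7, 2), (-17, 19)) = 29.4109
d((7, 2), (30, 6)) = 23.3452
d((7, 2), (-14, 14)) = 24.1868
d((7, 2), (12, -28)) = 30.4138
d((7, 2), (-2, -14)) = 18.3576
d((7, 2), (-21, -15)) = 32.7567
d((7, 2), (-14, -5)) = 22.1359
d((-17, 19), (30, 6)) = 48.7647
d((-17, 19), (-14, 14)) = 5.831 <-- minimum
d((-17, 19), (12, -28)) = 55.2268
d((-17, 19), (-2, -14)) = 36.2491
d((-17, 19), (-21, -15)) = 34.2345
d((-17, 19), (-14, -5)) = 24.1868
d((30, 6), (-14, 14)) = 44.7214
d((30, 6), (12, -28)) = 38.4708
d((30, 6), (-2, -14)) = 37.7359
d((30, 6), (-21, -15)) = 55.1543
d((30, 6), (-14, -5)) = 45.3542
d((-14, 14), (12, -28)) = 49.3964
d((-14, 14), (-2, -14)) = 30.4631
d((-14, 14), (-21, -15)) = 29.8329
d((-14, 14), (-14, -5)) = 19.0
d((12, -28), (-2, -14)) = 19.799
d((12, -28), (-21, -15)) = 35.4683
d((12, -28), (-14, -5)) = 34.7131
d((-2, -14), (-21, -15)) = 19.0263
d((-2, -14), (-14, -5)) = 15.0
d((-21, -15), (-14, -5)) = 12.2066

Closest pair: (-17, 19) and (-14, 14) with distance 5.831

The closest pair is (-17, 19) and (-14, 14) with Euclidean distance 5.831. For 8 points, brute-force pairwise comparison is shown above. For large n, the divide-and-conquer algorithm (sort by x, recurse on halves, check the dividing strip) achieves O(n log n).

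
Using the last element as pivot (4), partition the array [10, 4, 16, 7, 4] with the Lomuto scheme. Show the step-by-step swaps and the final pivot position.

Lomuto partition with pivot = 4:

Initial array: [10, 4, 16, 7, 4]

arr[0]=10 > 4: no swap
arr[1]=4 <= 4: swap with position 0, array becomes [4, 10, 16, 7, 4]
arr[2]=16 > 4: no swap
arr[3]=7 > 4: no swap

Place pivot at position 1: [4, 4, 16, 7, 10]
Pivot position: 1

After partitioning with pivot 4, the array becomes [4, 4, 16, 7, 10]. The pivot is placed at index 1. All elements to the left of the pivot are <= 4, and all elements to the right are > 4.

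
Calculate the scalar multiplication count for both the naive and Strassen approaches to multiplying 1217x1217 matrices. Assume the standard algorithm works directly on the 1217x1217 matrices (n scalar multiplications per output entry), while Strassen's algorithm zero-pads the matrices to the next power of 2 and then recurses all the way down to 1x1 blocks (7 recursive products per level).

Matrix multiplication for 1217x1217 matrices:

Strassen's algorithm requires power-of-2 dimensions. Pad 1217x1217 to 2048x2048 (next power of 2).

Standard algorithm: 1217^3 = 1802485313 multiplications
Strassen's algorithm: 7^(log2(2048)) = 7^11 = 1977326743 multiplications
Difference: 1802485313 - 1977326743 = -174841430 (Strassen uses MORE here due to padding overhead — for small or just-over-power-of-2 n, padding can outweigh the per-level savings)

Standard: 1802485313 multiplications (1217^3). Strassen: 1977326743 multiplications (7^11, after padding to 2048x2048). Strassen reduces 8 recursive multiplications to 7 at each level.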